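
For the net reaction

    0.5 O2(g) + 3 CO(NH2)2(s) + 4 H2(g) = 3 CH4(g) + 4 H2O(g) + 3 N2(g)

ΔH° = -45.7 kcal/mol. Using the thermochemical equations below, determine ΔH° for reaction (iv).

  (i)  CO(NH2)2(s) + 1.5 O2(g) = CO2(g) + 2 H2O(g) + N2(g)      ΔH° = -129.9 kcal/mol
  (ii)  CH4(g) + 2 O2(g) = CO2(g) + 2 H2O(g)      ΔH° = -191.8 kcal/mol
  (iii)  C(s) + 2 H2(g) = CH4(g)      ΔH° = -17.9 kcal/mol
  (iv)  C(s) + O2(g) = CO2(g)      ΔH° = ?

(i) × 3 (scale by 3 for the 3 CO(NH2)2(s)): (3)·(-129.9) = -389.7 kcal/mol
(ii) reversed: +191.8 kcal/mol
(iii) × 2 (scale by 2 for the 4 H2(g)): (2)·(-17.9) = -35.8 kcal/mol
(iv) reversed and × 2: contributes −2·x
-45.7 = (-389.7) + (+191.8) + (-35.8) − 2·x
x = (-45.7 − (-233.7)) / (-2) = -94.0 kcal/mol

ΔH° = -94.0 kcal/mol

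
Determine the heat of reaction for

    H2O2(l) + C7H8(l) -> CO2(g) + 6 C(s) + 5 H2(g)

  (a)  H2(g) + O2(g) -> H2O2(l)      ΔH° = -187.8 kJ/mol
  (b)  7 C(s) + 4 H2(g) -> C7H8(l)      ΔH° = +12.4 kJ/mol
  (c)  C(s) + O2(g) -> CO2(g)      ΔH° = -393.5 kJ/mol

ΔH° = -218.1 kJ/mol

(a) reversed: +187.8 kJ/mol
(b) reversed: -12.4 kJ/mol
(c) as written: -393.5 kJ/mol
By Hess's law, ΔH° = (+187.8) + (-12.4) + (-393.5) = -218.1 kJ/mol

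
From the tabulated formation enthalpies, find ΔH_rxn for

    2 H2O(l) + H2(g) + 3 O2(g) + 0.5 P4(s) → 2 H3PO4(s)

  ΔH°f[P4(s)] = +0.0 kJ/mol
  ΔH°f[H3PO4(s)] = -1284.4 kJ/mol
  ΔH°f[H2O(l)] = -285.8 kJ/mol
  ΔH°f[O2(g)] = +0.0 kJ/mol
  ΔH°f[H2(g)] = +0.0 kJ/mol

ΔH°rxn = Σ nΔHf°(products) − Σ nΔHf°(reactants).
Products: 2·(-1284.4) = -2568.8
Reactants: 2·(-285.8) + 1·(+0.0) + 3·(+0.0) + 1/2·(+0.0) = -571.6
ΔH_rxn = (-2568.8) − (-571.6) = -1997.2 kJ/mol

ΔH_rxn = -1997.2 kJ/mol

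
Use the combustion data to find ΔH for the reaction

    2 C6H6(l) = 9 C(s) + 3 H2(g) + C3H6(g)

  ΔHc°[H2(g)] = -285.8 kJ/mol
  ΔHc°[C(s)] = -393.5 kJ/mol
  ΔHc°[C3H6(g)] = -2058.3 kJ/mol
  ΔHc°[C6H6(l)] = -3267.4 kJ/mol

ΔH = -77.6 kJ/mol

Using ΔH = Σ nΔHc°(reactants) − Σ nΔHc°(products):
= [2·(-3267.4)] − [9·(-393.5) + 3·(-285.8) + 1·(-2058.3)]
= -77.6 kJ/mol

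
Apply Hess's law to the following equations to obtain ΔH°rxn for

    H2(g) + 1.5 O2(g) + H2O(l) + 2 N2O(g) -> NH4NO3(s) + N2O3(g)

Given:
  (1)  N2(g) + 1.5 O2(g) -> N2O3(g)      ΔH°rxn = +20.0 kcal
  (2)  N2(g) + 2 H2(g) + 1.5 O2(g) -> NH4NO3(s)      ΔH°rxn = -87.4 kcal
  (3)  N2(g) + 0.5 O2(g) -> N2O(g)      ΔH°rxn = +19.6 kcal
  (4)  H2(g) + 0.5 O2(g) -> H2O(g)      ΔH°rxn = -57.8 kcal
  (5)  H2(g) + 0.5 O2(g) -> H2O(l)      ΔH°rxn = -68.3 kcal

ΔH°rxn = -38.3 kcal

(1) as written: +20.0 kcal
(2) as written: -87.4 kcal
(3) reversed and × 2: (-2)·(+19.6) = -39.2 kcal
(4): not needed.
(5) reversed: +68.3 kcal
Combining the equations, ΔH°rxn = (1)·(+20.0) + (1)·(-87.4) + (-2)·(+19.6) + (-1)·(-68.3) = -38.3 kcal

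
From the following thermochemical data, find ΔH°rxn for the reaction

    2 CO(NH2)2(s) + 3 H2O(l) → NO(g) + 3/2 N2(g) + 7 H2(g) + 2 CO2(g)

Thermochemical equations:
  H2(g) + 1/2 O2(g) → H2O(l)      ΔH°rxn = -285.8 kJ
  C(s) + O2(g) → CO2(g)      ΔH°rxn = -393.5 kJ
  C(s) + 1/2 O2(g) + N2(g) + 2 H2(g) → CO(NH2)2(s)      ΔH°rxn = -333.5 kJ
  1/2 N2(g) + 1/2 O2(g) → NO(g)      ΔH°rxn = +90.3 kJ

ΔH°rxn = 827.7 kJ

equation 1 reversed and × 3 (H2O(l) must end up as a reactant; scale by 3 for the 3 H2O(l)): (-3)·(-285.8) = +857.4 kJ
equation 2 × 2 (scale by 2 for the 2 CO2(g)): (2)·(-393.5) = -787.0 kJ
equation 3 reversed and × 2 (reverse to put CO(NH2)2(s) on the reactant side; scale by 2 for the 2 CO(NH2)2(s)): (-2)·(-333.5) = +667.0 kJ
equation 4 as written (NO(g) already on the product side): +90.3 kJ
ΔH°rxn = (-3)·(-285.8) + (2)·(-393.5) + (-2)·(-333.5) + (1)·(+90.3) = 827.7 kJ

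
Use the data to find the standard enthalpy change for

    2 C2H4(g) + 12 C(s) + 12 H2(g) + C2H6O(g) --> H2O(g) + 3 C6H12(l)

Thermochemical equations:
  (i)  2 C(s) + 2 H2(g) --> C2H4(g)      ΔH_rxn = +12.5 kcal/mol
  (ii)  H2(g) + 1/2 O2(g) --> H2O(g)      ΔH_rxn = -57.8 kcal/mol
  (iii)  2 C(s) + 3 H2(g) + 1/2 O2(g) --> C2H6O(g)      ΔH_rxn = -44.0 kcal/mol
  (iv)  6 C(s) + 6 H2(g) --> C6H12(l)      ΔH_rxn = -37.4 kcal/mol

(i) reversed and × 2 (reverse to put C2H4(g) on the reactant side; scale by 2 for the 2 C2H4(g)): (-2)·(+12.5) = -25.0 kcal/mol
(ii) as written (H2O(g) already on the product side): -57.8 kcal/mol
(iii) reversed (C2H6O(g) must end up as a reactant): +44.0 kcal/mol
(iv) × 3 (×3 to match 3 C6H12(l) in the target): (3)·(-37.4) = -112.2 kcal/mol
Since enthalpy is a state function, ΔH_rxn = (-25.0) + (-57.8) + (+44.0) + (-112.2) = -151.0 kcal/mol

ΔH_rxn = -151.0 kcal/mol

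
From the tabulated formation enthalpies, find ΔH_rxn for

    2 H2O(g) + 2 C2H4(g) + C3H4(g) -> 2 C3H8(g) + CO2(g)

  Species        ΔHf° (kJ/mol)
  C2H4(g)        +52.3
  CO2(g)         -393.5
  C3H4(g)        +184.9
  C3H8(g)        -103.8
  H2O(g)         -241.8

ΔH_rxn = -407.0 kJ/mol

Products: 2·(-103.8) + 1·(-393.5) = -601.1
Reactants: 2·(-241.8) + 2·(+52.3) + 1·(+184.9) = -194.1
ΔH_rxn = (-601.1) − (-194.1) = -407.0 kJ/mol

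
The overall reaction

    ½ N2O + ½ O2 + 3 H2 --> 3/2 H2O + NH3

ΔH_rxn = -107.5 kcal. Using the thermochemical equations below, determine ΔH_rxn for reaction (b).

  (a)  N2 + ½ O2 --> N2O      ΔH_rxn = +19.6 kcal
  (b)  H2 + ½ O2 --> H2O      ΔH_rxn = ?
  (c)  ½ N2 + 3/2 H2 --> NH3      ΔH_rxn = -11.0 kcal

(a) reversed and × 1/2: (-1/2)·(+19.6) = -9.8 kcal
(b) × 3/2: contributes 3/2·x
(c) as written: -11.0 kcal
-107.5 = (-9.8) + (-11.0) + 3/2·x
x = (-107.5 − (-20.8)) / (3/2) = -57.8 kcal

ΔH_rxn = -57.8 kcal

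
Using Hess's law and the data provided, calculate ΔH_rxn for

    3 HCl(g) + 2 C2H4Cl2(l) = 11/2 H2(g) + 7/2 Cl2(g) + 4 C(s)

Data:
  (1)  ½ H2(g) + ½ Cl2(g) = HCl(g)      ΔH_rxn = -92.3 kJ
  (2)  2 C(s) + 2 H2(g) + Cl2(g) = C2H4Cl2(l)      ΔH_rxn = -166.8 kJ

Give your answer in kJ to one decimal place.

ΔH_rxn = 610.5 kJ

(1) reversed and × 3: (-3)·(-92.3) = +276.9 kJ
(2) reversed and × 2: (-2)·(-166.8) = +333.6 kJ
ΔH_rxn = (+276.9) + (+333.6) = 610.5 kJ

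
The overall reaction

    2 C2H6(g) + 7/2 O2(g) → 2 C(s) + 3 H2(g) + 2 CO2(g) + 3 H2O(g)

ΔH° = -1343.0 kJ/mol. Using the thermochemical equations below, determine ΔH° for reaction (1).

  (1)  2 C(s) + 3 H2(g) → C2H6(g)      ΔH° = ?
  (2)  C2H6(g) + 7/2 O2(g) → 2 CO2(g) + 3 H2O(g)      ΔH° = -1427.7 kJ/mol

(1) reversed: contributes −x
(2) as written: -1427.7 kJ/mol
-1343.0 = (-1427.7) − x
x = (-1343.0 − (-1427.7)) / (-1) = -84.7 kJ/mol

ΔH° = -84.7 kJ/mol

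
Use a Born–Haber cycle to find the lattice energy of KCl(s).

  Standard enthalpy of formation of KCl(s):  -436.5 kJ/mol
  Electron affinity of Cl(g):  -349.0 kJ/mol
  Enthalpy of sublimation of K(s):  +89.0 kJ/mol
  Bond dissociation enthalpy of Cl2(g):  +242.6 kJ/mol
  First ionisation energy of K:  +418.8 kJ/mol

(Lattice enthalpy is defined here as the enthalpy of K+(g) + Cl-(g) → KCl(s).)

U = -716.6 kJ/mol

ΔHf° = 1·ΔHsub + 1·(ΣIE) + 1/2·D(Cl2) + 1·EA + U
-436.5 = 1·(+89.0) + 1·(+418.8) + 1/2·(+242.6) + 1·(-349.0) + U
U = -436.5 − (+280.1) = -716.6 kJ/mol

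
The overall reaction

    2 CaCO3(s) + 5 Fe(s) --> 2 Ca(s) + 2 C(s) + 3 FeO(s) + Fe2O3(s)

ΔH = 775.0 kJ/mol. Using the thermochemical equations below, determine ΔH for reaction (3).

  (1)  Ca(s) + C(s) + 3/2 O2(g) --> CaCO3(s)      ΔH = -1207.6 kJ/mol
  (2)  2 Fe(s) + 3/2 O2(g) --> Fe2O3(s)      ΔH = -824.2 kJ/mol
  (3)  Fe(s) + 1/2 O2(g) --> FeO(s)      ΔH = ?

ΔH = -272.0 kJ/mol

(1) reversed and × 2: (-2)·(-1207.6) = +2415.2 kJ/mol
(2) as written: -824.2 kJ/mol
(3) × 3: contributes 3·x
+775.0 = (+2415.2) + (-824.2) + 3·x
x = (+775.0 − (+1591.0)) / (3) = -272.0 kJ/mol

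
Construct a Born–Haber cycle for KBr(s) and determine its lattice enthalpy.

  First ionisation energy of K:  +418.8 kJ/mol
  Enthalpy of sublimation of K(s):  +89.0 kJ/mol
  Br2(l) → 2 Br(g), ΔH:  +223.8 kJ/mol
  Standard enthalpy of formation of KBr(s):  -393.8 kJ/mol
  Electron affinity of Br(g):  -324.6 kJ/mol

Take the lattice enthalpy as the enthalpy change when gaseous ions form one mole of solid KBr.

U = -688.9 kJ/mol

ΔHf° = 1·ΔHsub + 1·(ΣIE) + 1/2·D(Br2) + 1·EA + U
-393.8 = 1·(+89.0) + 1·(+418.8) + 1/2·(+223.8) + 1·(-324.6) + U
U = -393.8 − (+295.1) = -688.9 kJ/mol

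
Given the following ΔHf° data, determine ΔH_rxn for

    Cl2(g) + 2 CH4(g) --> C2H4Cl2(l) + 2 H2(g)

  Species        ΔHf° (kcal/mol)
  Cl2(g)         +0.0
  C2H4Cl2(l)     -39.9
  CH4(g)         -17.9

Products: 1·(-39.9) + 2·(+0.0) = -39.9
Reactants: 1·(+0.0) + 2·(-17.9) = -35.8
ΔH_rxn = (-39.9) − (-35.8) = -4.1 kcal/mol

ΔH_rxn = -4.1 kcal/mol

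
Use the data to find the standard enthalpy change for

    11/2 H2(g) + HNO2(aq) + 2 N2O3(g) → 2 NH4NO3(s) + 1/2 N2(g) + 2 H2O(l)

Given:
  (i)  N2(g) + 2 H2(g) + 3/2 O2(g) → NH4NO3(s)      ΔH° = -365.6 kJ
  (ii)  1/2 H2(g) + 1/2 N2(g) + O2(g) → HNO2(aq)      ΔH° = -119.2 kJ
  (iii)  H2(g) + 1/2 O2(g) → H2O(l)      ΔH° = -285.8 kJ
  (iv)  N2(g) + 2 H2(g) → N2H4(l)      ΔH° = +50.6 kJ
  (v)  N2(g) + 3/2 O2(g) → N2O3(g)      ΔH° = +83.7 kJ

(i) × 2 (×2 to match 2 NH4NO3(s) in the target): (2)·(-365.6) = -731.2 kJ
(ii) reversed (reverse to put HNO2(aq) on the reactant side): +119.2 kJ
(iii) × 2 (×2 to match 2 H2O(l) in the target): (2)·(-285.8) = -571.6 kJ
(iv): not needed (N2H4(l) appears nowhere else).
(v) reversed and × 2 (reverse to put N2O3(g) on the reactant side; scale by 2 for the 2 N2O3(g)): (-2)·(+83.7) = -167.4 kJ
ΔH° = (-731.2) + (+119.2) + (-571.6) + (-167.4) = -1351.0 kJ

ΔH° = -1351.0 kJ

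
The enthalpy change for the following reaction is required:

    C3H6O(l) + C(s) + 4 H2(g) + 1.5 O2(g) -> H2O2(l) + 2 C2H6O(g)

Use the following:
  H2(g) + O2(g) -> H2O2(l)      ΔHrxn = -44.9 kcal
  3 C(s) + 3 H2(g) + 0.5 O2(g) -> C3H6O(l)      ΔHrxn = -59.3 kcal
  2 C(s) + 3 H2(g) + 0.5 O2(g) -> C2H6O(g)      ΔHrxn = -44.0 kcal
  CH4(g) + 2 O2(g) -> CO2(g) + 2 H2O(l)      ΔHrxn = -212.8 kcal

equation 1 as written (H2O2(l) already on the product side): -44.9 kcal
equation 2 reversed (C3H6O(l) must end up as a reactant): +59.3 kcal
equation 3 × 2 (scale by 2 for the 2 C2H6O(g)): (2)·(-44.0) = -88.0 kcal
equation 4: not needed (CH4(g) appears nowhere else).
ΔHrxn = (-44.9) + (+59.3) + (-88.0) = -73.6 kcal

ΔHrxn = -73.6 kcal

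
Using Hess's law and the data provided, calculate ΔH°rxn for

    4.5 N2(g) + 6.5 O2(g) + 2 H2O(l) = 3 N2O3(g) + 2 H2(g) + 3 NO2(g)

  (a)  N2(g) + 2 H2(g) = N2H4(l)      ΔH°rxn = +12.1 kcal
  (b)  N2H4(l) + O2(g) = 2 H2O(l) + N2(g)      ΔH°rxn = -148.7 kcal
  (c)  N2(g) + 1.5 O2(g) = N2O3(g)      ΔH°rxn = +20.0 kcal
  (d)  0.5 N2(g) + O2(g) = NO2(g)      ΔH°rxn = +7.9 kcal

ΔH°rxn = 220.3 kcal

(a) reversed (reverse to put H2(g) on the product side): -12.1 kcal
(b) reversed (H2O(l) must end up as a reactant): +148.7 kcal
(c) × 3 (×3 to match 3 N2O3(g) in the target): (3)·(+20.0) = +60.0 kcal
(d) × 3 (scale by 3 for the 3 NO2(g)): (3)·(+7.9) = +23.7 kcal
ΔH°rxn = (-12.1) + (+148.7) + (+60.0) + (+23.7) = 220.3 kcal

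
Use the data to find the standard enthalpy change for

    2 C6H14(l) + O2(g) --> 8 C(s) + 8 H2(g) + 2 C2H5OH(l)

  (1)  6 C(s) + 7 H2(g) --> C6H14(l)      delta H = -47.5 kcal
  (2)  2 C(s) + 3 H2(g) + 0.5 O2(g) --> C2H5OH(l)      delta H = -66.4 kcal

(1) reversed and × 2 (reverse to put C6H14(l) on the reactant side; scale by 2 for the 2 C6H14(l)): (-2)·(-47.5) = +95.0 kcal
(2) × 2 (scale by 2 for the 2 C2H5OH(l)): (2)·(-66.4) = -132.8 kcal
Since enthalpy is a state function, delta H = (+95.0) + (-132.8) = -37.8 kcal

delta H = -37.8 kcal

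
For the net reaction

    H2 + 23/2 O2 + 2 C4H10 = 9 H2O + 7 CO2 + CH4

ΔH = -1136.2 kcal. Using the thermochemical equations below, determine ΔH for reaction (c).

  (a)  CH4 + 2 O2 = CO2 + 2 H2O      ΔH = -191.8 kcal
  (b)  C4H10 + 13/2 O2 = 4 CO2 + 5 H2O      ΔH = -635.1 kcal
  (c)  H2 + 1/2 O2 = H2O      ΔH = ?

(a) reversed: +191.8 kcal
(b) × 2: (2)·(-635.1) = -1270.2 kcal
(c) as written: contributes x
-1136.2 = (+191.8) + (-1270.2) + x
x = (-1136.2 − (-1078.4)) / (1) = -57.8 kcal

ΔH = -57.8 kcal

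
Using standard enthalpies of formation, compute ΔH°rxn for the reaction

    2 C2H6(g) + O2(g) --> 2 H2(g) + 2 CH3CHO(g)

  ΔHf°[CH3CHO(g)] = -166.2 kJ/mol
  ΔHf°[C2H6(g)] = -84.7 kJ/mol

Products: 2·(+0.0) + 2·(-166.2) = -332.4
Reactants: 2·(-84.7) + 1·(+0.0) = -169.4
ΔH°rxn = (-332.4) − (-169.4) = -163.0 kJ/mol

ΔH°rxn = -163.0 kJ/mol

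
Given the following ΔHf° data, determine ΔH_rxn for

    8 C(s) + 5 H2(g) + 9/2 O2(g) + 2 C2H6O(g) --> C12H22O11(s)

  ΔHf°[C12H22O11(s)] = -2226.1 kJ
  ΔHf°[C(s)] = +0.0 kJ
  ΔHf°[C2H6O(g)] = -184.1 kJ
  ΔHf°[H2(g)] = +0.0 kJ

Products: 1·(-2226.1) = -2226.1
Reactants: 8·(+0.0) + 5·(+0.0) + 9/2·(+0.0) + 2·(-184.1) = -368.2
ΔH_rxn = (-2226.1) − (-368.2) = -1857.9 kJ

ΔH_rxn = -1857.9 kJ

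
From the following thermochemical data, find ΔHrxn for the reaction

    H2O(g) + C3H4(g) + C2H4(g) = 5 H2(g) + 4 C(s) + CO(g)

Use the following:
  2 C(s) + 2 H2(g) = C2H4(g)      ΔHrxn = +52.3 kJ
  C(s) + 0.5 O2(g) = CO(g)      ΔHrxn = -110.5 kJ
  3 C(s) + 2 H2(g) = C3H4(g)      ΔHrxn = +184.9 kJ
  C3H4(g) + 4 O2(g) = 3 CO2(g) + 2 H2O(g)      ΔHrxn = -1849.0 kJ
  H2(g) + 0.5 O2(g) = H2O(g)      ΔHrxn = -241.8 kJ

equation 1 reversed (reverse to put C2H4(g) on the reactant side): -52.3 kJ
equation 2 as written (CO(g) already on the product side): -110.5 kJ
equation 3 reversed: -184.9 kJ
equation 4: not needed (CO2(g) appears nowhere else).
equation 5 reversed: +241.8 kJ
Since enthalpy is a state function, ΔHrxn = (-1)·(+52.3) + (1)·(-110.5) + (-1)·(+184.9) + (-1)·(-241.8) = -105.9 kJ

ΔHrxn = -105.9 kJ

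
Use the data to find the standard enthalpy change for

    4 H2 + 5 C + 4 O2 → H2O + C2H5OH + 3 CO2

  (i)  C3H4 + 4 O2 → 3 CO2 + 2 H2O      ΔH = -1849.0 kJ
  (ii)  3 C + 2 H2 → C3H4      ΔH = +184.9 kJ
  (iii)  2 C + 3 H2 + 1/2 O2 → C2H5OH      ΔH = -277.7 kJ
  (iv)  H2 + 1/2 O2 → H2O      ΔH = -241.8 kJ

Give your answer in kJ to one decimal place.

ΔH = -1700.0 kJ

(i) as written: -1849.0 kJ
(ii) as written: +184.9 kJ
(iii) as written: -277.7 kJ
(iv) reversed: +241.8 kJ
Since enthalpy is a state function, ΔH = (1)·(-1849.0) + (1)·(+184.9) + (1)·(-277.7) + (-1)·(-241.8) = -1700.0 kJ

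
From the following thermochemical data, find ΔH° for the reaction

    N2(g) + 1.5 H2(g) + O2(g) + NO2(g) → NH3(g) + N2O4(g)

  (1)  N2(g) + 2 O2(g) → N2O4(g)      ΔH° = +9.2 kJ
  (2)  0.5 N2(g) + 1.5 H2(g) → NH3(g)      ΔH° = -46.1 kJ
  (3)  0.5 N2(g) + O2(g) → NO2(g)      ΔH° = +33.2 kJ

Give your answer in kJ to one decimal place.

(1) as written: +9.2 kJ
(2) as written: -46.1 kJ
(3) reversed: -33.2 kJ
Summing the manipulated equations, ΔH° = (1)·(+9.2) + (1)·(-46.1) + (-1)·(+33.2) = -70.1 kJ

ΔH° = -70.1 kJ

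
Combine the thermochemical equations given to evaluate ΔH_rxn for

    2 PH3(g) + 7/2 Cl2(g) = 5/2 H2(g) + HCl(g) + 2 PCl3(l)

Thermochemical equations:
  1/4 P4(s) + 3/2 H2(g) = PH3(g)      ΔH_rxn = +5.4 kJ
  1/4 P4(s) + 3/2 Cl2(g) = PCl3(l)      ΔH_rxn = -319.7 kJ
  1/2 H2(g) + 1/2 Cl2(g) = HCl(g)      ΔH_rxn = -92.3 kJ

ΔH_rxn = -742.5 kJ

equation 1 reversed and × 2 (PH3(g) must end up as a reactant; ×2 to match 2 PH3(g) in the target): (-2)·(+5.4) = -10.8 kJ
equation 2 × 2 (×2 to match 2 PCl3(l) in the target): (2)·(-319.7) = -639.4 kJ
equation 3 as written (HCl(g) already on the product side): -92.3 kJ
ΔH_rxn = (-10.8) + (-639.4) + (-92.3) = -742.5 kJ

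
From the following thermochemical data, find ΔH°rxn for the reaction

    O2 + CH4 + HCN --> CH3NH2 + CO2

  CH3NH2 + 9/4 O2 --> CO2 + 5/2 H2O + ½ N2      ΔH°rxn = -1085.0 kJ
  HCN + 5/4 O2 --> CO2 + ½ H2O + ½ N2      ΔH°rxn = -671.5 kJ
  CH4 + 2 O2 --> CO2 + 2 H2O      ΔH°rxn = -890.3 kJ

equation 1 reversed (reverse to put CH3NH2 on the product side): +1085.0 kJ
equation 2 as written (HCN already on the reactant side): -671.5 kJ
equation 3 as written (CH4 already on the reactant side): -890.3 kJ
By Hess's law, ΔH°rxn = (-1)·(-1085.0) + (1)·(-671.5) + (1)·(-890.3) = -476.8 kJ

ΔH°rxn = -476.8 kJ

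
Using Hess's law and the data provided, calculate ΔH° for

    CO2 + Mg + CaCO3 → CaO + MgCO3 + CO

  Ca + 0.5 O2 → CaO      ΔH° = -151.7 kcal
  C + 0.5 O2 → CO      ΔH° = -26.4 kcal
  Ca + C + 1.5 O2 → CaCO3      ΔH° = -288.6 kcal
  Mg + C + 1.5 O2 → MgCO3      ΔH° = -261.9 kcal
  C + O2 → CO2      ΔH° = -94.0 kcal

ΔH° = -57.4 kcal

equation 1 as written: -151.7 kcal
equation 2 as written: -26.4 kcal
equation 3 reversed: +288.6 kcal
equation 4 as written: -261.9 kcal
equation 5 reversed: +94.0 kcal
Summing the manipulated equations, ΔH° = (1)·(-151.7) + (1)·(-26.4) + (-1)·(-288.6) + (1)·(-261.9) + (-1)·(-94.0) = -57.4 kcal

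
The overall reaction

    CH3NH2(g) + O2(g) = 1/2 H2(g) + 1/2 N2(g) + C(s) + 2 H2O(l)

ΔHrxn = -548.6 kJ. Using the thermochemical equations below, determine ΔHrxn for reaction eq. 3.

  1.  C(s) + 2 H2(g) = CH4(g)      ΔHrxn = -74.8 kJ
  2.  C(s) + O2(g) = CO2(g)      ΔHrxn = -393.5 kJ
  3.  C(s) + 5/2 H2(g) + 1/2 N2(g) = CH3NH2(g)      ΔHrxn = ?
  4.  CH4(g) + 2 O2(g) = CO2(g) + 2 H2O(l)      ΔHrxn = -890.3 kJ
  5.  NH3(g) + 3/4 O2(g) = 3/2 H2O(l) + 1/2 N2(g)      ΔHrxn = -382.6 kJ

ΔHrxn = -23.0 kJ

eq. 1 as written: -74.8 kJ
eq. 2 reversed: +393.5 kJ
eq. 3 reversed: contributes −x
eq. 4 as written: -890.3 kJ
eq. 5: not needed.
-548.6 = (-74.8) + (+393.5) + (-890.3) − x
x = (-548.6 − (-571.6)) / (-1) = -23.0 kJ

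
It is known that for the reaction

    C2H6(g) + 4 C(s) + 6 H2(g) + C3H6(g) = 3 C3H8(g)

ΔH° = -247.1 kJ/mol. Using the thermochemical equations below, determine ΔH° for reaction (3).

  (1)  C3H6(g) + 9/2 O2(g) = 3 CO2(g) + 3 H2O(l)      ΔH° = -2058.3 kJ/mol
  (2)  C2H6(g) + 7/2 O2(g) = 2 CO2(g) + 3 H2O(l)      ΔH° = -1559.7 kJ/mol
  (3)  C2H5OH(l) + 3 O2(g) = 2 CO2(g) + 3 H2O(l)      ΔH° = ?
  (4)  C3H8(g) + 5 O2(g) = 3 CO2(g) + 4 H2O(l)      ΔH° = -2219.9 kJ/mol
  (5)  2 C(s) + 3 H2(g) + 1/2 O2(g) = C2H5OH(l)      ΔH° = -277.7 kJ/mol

(1) as written: -2058.3 kJ/mol
(2) as written: -1559.7 kJ/mol
(3) × 2: contributes 2·x
(4) reversed and × 3: (-3)·(-2219.9) = +6659.7 kJ/mol
(5) × 2: (2)·(-277.7) = -555.4 kJ/mol
-247.1 = (-2058.3) + (-1559.7) + (+6659.7) + (-555.4) + 2·x
x = (-247.1 − (+2486.3)) / (2) = -1366.7 kJ/mol

ΔH° = -1366.7 kJ/mol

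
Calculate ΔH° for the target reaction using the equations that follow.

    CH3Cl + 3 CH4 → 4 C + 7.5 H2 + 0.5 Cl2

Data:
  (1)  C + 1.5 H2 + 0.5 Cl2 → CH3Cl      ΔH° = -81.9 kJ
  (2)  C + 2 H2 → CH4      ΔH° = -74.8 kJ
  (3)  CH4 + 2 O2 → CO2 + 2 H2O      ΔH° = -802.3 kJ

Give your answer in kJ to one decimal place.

ΔH° = 306.3 kJ

(1) reversed (reverse to put CH3Cl on the reactant side): +81.9 kJ
(2) reversed and × 3: (-3)·(-74.8) = +224.4 kJ
(3): not needed (H2O appears nowhere else).
Since enthalpy is a state function, ΔH° = (-1)·(-81.9) + (-3)·(-74.8) = 306.3 kJ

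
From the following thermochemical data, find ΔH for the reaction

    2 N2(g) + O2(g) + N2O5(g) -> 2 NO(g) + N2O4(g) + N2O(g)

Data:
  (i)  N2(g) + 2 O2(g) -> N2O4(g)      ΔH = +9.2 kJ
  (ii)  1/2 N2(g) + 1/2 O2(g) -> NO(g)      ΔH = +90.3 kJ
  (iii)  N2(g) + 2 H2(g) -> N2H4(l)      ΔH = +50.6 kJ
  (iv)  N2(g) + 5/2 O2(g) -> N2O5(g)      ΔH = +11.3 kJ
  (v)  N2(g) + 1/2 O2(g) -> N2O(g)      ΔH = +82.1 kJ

(i) as written: +9.2 kJ
(ii) × 2: (2)·(+90.3) = +180.6 kJ
(iii): not needed.
(iv) reversed: -11.3 kJ
(v) as written: +82.1 kJ
Since enthalpy is a state function, ΔH = (+9.2) + (+180.6) + (-11.3) + (+82.1) = 260.6 kJ

ΔH = 260.6 kJ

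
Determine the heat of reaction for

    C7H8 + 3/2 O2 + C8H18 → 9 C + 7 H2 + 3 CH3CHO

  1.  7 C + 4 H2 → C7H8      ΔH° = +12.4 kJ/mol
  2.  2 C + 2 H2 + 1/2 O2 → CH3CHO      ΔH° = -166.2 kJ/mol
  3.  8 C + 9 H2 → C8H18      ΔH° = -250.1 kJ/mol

eq. 1 reversed (C7H8 must end up as a reactant): -12.4 kJ/mol
eq. 2 × 3 (scale by 3 for the 3 CH3CHO): (3)·(-166.2) = -498.6 kJ/mol
eq. 3 reversed (reverse to put C8H18 on the reactant side): +250.1 kJ/mol
Since enthalpy is a state function, ΔH° = (-1)·(+12.4) + (3)·(-166.2) + (-1)·(-250.1) = -260.9 kJ/mol

ΔH° = -260.9 kJ/mol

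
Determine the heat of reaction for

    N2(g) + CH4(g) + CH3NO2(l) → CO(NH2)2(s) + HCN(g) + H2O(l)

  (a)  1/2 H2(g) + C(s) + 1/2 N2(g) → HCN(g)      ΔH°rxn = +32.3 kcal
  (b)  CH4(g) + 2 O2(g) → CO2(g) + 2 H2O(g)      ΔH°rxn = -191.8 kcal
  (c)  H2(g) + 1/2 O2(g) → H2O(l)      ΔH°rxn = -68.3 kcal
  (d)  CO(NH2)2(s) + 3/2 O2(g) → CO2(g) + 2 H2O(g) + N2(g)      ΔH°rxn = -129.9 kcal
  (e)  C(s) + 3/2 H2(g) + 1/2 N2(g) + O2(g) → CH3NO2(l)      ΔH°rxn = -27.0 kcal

(a) as written (HCN(g) already on the product side): +32.3 kcal
(b) as written (CH4(g) already on the reactant side): -191.8 kcal
(c) as written (H2O(l) already on the product side): -68.3 kcal
(d) reversed (reverse to put CO(NH2)2(s) on the product side): +129.9 kcal
(e) reversed (reverse to put CH3NO2(l) on the reactant side): +27.0 kcal
ΔH°rxn = (1)·(+32.3) + (1)·(-191.8) + (1)·(-68.3) + (-1)·(-129.9) + (-1)·(-27.0) = -70.9 kcal

ΔH°rxn = -70.9 kcal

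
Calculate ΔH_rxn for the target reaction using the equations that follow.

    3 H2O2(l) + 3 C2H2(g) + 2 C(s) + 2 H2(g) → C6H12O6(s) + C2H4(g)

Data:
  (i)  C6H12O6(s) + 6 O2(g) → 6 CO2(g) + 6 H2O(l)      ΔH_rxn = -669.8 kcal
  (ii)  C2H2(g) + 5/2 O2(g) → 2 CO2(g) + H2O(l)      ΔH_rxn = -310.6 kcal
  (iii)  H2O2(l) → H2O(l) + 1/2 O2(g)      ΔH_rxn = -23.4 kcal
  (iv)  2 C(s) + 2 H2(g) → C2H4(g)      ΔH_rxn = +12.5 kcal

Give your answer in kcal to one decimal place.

(i) reversed (reverse to put C6H12O6(s) on the product side): +669.8 kcal
(ii) × 3 (scale by 3 for the 3 C2H2(g)): (3)·(-310.6) = -931.8 kcal
(iii) × 3 (×3 to match 3 H2O2(l) in the target): (3)·(-23.4) = -70.2 kcal
(iv) as written (C2H4(g) already on the product side): +12.5 kcal
Combining the equations, ΔH_rxn = (+669.8) + (-931.8) + (-70.2) + (+12.5) = -319.7 kcal

ΔH_rxn = -319.7 kcal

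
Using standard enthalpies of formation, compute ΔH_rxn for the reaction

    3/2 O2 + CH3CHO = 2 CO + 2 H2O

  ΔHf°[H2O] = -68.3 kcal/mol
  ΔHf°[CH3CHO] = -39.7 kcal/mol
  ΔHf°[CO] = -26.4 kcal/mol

ΔH_rxn = -149.7 kcal/mol

Products: 2·(-26.4) + 2·(-68.3) = -189.4
Reactants: 3/2·(+0.0) + 1·(-39.7) = -39.7
ΔH_rxn = (-189.4) − (-39.7) = -149.7 kcal/mol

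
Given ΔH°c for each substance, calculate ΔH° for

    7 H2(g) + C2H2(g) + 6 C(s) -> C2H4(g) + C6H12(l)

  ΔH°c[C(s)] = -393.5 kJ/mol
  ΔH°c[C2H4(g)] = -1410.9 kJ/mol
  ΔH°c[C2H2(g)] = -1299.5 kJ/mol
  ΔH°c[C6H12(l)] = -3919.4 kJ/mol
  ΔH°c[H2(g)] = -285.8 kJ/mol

With combustion enthalpies, reactants minus products:
= [7·(-285.8) + 1·(-1299.5) + 6·(-393.5)] − [1·(-1410.9) + 1·(-3919.4)]
= -330.8 kJ/mol

ΔH° = -330.8 kJ/mol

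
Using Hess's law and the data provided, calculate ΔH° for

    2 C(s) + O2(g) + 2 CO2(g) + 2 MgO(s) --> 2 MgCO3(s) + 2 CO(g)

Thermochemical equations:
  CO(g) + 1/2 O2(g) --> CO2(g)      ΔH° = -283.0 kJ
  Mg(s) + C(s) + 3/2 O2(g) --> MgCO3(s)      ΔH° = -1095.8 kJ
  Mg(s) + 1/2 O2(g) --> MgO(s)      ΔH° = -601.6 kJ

ΔH° = -422.4 kJ

equation 1 reversed and × 2: (-2)·(-283.0) = +566.0 kJ
equation 2 × 2: (2)·(-1095.8) = -2191.6 kJ
equation 3 reversed and × 2: (-2)·(-601.6) = +1203.2 kJ
ΔH° = (-2)·(-283.0) + (2)·(-1095.8) + (-2)·(-601.6) = -422.4 kJ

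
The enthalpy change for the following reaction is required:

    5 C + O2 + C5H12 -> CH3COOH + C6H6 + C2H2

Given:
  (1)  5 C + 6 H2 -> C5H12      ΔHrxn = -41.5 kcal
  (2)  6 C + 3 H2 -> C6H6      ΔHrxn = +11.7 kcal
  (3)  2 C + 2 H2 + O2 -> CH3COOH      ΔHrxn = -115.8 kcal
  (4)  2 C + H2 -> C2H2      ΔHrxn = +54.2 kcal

(1) reversed: +41.5 kcal
(2) as written: +11.7 kcal
(3) as written: -115.8 kcal
(4) as written: +54.2 kcal
Summing the manipulated equations, ΔHrxn = (-1)·(-41.5) + (1)·(+11.7) + (1)·(-115.8) + (1)·(+54.2) = -8.4 kcal

ΔHrxn = -8.4 kcal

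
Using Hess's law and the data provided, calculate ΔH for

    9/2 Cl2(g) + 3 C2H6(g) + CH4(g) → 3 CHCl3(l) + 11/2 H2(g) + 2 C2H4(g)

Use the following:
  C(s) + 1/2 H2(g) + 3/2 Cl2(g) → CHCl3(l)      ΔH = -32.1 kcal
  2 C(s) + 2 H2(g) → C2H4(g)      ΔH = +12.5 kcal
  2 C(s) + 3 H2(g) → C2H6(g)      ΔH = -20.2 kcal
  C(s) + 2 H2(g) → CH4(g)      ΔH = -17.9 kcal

equation 1 × 3: (3)·(-32.1) = -96.3 kcal
equation 2 × 2: (2)·(+12.5) = +25.0 kcal
equation 3 reversed and × 3: (-3)·(-20.2) = +60.6 kcal
equation 4 reversed: +17.9 kcal
Since enthalpy is a state function, ΔH = (3)·(-32.1) + (2)·(+12.5) + (-3)·(-20.2) + (-1)·(-17.9) = 7.2 kcal

ΔH = 7.2 kcal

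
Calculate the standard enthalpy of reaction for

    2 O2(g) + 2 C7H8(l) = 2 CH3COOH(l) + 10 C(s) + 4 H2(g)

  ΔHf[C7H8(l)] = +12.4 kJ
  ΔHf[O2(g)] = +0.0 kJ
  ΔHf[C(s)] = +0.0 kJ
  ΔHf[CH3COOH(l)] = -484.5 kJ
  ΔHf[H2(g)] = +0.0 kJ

Products: 2·(-484.5) + 10·(+0.0) + 4·(+0.0) = -969.0
Reactants: 2·(+0.0) + 2·(+12.4) = +24.8
ΔH°rxn = (-969.0) − (+24.8) = -993.8 kJ

ΔH°rxn = -993.8 kJ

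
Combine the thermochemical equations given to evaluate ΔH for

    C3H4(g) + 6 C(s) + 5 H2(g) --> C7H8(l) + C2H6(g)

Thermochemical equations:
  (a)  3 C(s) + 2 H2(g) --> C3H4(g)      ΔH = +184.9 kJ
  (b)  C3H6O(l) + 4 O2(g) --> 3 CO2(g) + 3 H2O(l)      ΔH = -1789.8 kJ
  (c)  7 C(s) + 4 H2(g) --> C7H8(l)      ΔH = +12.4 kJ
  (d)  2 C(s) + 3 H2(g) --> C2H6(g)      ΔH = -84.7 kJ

(a) reversed: -184.9 kJ
(b): not needed.
(c) as written: +12.4 kJ
(d) as written: -84.7 kJ
ΔH = (-1)·(+184.9) + (1)·(+12.4) + (1)·(-84.7) = -257.2 kJ

ΔH = -257.2 kJ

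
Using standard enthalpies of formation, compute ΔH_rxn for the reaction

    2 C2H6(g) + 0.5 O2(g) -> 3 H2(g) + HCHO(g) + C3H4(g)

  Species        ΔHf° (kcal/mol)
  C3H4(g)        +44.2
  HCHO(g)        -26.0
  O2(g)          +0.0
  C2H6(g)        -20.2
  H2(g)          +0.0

ΔH°rxn = Σ nΔHf°(products) − Σ nΔHf°(reactants).
Products: 3·(+0.0) + 1·(-26.0) + 1·(+44.2) = +18.2
Reactants: 2·(-20.2) + 1/2·(+0.0) = -40.4
ΔH_rxn = (+18.2) − (-40.4) = 58.6 kcal/mol

ΔH_rxn = 58.6 kcal/mol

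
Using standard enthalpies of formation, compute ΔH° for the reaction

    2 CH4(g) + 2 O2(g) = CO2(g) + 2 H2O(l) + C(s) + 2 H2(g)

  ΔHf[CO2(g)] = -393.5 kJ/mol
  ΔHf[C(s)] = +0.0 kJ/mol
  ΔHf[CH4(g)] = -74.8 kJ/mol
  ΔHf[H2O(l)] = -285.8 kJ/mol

ΔH° = -815.5 kJ/mol

Products: 1·(-393.5) + 2·(-285.8) + 1·(+0.0) + 2·(+0.0) = -965.1
Reactants: 2·(-74.8) + 2·(+0.0) = -149.6
ΔH° = (-965.1) − (-149.6) = -815.5 kJ/mol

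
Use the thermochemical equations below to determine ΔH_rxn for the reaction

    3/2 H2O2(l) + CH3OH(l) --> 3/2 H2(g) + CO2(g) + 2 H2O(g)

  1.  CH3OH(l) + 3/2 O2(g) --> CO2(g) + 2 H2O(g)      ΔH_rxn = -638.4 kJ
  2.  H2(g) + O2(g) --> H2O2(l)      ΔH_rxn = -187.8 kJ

eq. 1 as written (CH3OH(l) already on the reactant side): -638.4 kJ
eq. 2 reversed and × 3/2 (reverse to put H2O2(l) on the reactant side; scale by 3/2 for the 3/2 H2O2(l)): (-3/2)·(-187.8) = +281.7 kJ
Summing the manipulated equations, ΔH_rxn = (1)·(-638.4) + (-3/2)·(-187.8) = -356.7 kJ

ΔH_rxn = -356.7 kJ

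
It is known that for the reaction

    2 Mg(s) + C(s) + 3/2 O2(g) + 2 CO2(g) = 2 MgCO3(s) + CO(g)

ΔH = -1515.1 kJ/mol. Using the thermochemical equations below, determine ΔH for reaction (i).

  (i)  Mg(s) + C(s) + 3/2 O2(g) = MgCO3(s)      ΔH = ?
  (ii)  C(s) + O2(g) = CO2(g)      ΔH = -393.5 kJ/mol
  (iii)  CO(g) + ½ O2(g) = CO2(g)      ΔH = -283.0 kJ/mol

ΔH = -1095.8 kJ/mol

(i) × 2 (×2 to match 2 MgCO3(s) in the target): contributes 2·x
(ii) reversed: +393.5 kJ/mol
(iii) reversed (reverse to put CO(g) on the product side): +283.0 kJ/mol
-1515.1 = (+393.5) + (+283.0) + 2·x
x = (-1515.1 − (+676.5)) / (2) = -1095.8 kJ/mol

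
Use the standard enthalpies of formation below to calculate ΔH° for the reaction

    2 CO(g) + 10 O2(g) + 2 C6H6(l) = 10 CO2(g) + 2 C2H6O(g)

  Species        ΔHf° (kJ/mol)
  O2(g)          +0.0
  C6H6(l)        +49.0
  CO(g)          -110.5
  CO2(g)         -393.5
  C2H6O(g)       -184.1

ΔH° = -4180.2 kJ/mol

Products: 10·(-393.5) + 2·(-184.1) = -4303.2
Reactants: 2·(-110.5) + 10·(+0.0) + 2·(+49.0) = -123.0
ΔH° = (-4303.2) − (-123.0) = -4180.2 kJ/mol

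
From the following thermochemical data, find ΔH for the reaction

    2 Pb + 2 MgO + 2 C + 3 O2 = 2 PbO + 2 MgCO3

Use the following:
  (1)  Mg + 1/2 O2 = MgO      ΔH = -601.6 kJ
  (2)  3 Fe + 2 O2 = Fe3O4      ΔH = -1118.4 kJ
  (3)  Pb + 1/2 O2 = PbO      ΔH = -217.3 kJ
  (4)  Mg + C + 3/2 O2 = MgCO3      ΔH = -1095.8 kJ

ΔH = -1423.0 kJ

(1) reversed and × 2 (MgO must end up as a reactant; scale by 2 for the 2 MgO): (-2)·(-601.6) = +1203.2 kJ
(2): not needed (Fe appears nowhere else).
(3) × 2 (×2 to match 2 PbO in the target): (2)·(-217.3) = -434.6 kJ
(4) × 2 (×2 to match 2 MgCO3 in the target): (2)·(-1095.8) = -2191.6 kJ
Since enthalpy is a state function, ΔH = (-2)·(-601.6) + (2)·(-217.3) + (2)·(-1095.8) = -1423.0 kJ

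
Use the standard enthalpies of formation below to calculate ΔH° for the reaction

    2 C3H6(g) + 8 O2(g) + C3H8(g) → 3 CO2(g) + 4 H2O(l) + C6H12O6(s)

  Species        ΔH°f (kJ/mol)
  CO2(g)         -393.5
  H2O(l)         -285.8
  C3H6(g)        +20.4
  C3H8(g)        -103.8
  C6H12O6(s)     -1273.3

ΔH° = -3534.0 kJ/mol

ΔH°rxn = Σ nΔHf°(products) − Σ nΔHf°(reactants).
Products: 3·(-393.5) + 4·(-285.8) + 1·(-1273.3) = -3597.0
Reactants: 2·(+20.4) + 8·(+0.0) + 1·(-103.8) = -63.0
ΔH° = (-3597.0) − (-63.0) = -3534.0 kJ/mol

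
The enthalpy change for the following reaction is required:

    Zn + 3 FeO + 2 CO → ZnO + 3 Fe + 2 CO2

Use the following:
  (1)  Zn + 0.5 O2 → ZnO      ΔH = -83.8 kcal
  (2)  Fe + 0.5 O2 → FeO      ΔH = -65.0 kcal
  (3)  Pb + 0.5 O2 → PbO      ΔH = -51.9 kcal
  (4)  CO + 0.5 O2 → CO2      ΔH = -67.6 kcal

(1) as written: -83.8 kcal
(2) reversed and × 3: (-3)·(-65.0) = +195.0 kcal
(3): not needed.
(4) × 2: (2)·(-67.6) = -135.2 kcal
By Hess's law, ΔH = (-83.8) + (+195.0) + (-135.2) = -24.0 kcal

ΔH = -24.0 kcal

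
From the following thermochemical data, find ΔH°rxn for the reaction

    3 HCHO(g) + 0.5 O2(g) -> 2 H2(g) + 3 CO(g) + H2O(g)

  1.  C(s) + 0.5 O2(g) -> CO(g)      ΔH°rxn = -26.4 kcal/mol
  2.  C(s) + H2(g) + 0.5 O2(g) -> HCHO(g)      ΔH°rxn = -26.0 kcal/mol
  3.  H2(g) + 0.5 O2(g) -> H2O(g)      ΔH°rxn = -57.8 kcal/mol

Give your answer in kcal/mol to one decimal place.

ΔH°rxn = -59.0 kcal/mol

eq. 1 × 3: (3)·(-26.4) = -79.2 kcal/mol
eq. 2 reversed and × 3: (-3)·(-26.0) = +78.0 kcal/mol
eq. 3 as written: -57.8 kcal/mol
By Hess's law, ΔH°rxn = (3)·(-26.4) + (-3)·(-26.0) + (1)·(-57.8) = -59.0 kcal/mol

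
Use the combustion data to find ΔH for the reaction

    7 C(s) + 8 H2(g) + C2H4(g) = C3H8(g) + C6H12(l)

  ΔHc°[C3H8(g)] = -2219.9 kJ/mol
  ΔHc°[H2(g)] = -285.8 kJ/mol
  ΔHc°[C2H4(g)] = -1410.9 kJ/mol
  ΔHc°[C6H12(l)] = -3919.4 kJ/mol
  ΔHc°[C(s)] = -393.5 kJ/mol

ΔH = -312.5 kJ/mol

With combustion enthalpies, reactants minus products:
= [7·(-393.5) + 8·(-285.8) + 1·(-1410.9)] − [1·(-2219.9) + 1·(-3919.4)]
= -312.5 kJ/mol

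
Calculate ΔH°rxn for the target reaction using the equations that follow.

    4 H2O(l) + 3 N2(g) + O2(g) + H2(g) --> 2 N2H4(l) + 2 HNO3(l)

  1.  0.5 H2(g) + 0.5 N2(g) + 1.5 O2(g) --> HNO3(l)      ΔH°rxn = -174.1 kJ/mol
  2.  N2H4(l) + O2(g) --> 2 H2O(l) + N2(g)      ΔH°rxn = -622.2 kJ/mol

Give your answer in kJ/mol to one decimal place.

eq. 1 × 2 (scale by 2 for the 2 HNO3(l)): (2)·(-174.1) = -348.2 kJ/mol
eq. 2 reversed and × 2 (reverse to put N2H4(l) on the product side; scale by 2 for the 2 N2H4(l)): (-2)·(-622.2) = +1244.4 kJ/mol
Combining the equations, ΔH°rxn = (-348.2) + (+1244.4) = 896.2 kJ/mol

ΔH°rxn = 896.2 kJ/mol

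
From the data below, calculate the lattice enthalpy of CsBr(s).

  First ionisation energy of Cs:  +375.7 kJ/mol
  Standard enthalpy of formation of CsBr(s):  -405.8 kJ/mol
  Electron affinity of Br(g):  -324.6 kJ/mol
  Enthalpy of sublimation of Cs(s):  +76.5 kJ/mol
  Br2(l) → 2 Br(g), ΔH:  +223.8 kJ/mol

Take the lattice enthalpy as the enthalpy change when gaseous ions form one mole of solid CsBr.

U = -645.3 kJ/mol

ΔHf° = 1·ΔHsub + 1·(ΣIE) + 1/2·D(Br2) + 1·EA + U
-405.8 = 1·(+76.5) + 1·(+375.7) + 1/2·(+223.8) + 1·(-324.6) + U
U = -405.8 − (+239.5) = -645.3 kJ/mol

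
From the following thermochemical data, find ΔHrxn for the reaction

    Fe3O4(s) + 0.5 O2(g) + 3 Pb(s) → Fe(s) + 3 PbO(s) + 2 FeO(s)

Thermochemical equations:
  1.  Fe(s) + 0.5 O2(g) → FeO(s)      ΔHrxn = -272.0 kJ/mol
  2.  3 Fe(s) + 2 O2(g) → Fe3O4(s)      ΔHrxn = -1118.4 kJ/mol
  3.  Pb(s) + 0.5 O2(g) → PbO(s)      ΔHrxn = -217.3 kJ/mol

eq. 1 × 2: (2)·(-272.0) = -544.0 kJ/mol
eq. 2 reversed: +1118.4 kJ/mol
eq. 3 × 3: (3)·(-217.3) = -651.9 kJ/mol
By Hess's law, ΔHrxn = (-544.0) + (+1118.4) + (-651.9) = -77.5 kJ/mol

ΔHrxn = -77.5 kJ/mol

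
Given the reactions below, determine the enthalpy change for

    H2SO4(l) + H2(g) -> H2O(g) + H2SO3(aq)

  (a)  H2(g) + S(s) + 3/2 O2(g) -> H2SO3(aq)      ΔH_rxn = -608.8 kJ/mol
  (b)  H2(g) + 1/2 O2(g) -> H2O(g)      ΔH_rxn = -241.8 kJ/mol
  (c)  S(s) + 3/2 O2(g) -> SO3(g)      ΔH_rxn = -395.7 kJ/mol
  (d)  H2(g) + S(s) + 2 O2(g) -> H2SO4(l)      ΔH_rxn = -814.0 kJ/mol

ΔH_rxn = -36.6 kJ/mol

(a) as written (H2SO3(aq) already on the product side): -608.8 kJ/mol
(b) as written (H2O(g) already on the product side): -241.8 kJ/mol
(c): not needed (SO3(g) appears nowhere else).
(d) reversed (H2SO4(l) must end up as a reactant): +814.0 kJ/mol
Since enthalpy is a state function, ΔH_rxn = (-608.8) + (-241.8) + (+814.0) = -36.6 kJ/mol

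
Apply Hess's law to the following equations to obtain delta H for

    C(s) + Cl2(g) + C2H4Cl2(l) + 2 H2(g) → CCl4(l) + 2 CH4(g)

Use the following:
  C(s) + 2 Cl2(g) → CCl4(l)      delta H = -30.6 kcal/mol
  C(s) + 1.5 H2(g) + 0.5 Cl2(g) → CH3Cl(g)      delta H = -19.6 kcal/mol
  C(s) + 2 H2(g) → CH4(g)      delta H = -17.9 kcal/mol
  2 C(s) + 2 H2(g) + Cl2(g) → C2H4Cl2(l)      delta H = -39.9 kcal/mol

delta H = -26.5 kcal/mol

equation 1 as written (CCl4(l) already on the product side): -30.6 kcal/mol
equation 2: not needed (CH3Cl(g) appears nowhere else).
equation 3 × 2 (×2 to match 2 CH4(g) in the target): (2)·(-17.9) = -35.8 kcal/mol
equation 4 reversed (C2H4Cl2(l) must end up as a reactant): +39.9 kcal/mol
Since enthalpy is a state function, delta H = (-30.6) + (-35.8) + (+39.9) = -26.5 kcal/mol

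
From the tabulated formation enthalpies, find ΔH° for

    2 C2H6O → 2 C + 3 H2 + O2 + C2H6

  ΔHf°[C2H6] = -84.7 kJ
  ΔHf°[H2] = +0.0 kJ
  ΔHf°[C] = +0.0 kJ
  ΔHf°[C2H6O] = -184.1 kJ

ΔH°rxn = Σ nΔHf°(products) − Σ nΔHf°(reactants).
Products: 2·(+0.0) + 3·(+0.0) + 1·(+0.0) + 1·(-84.7) = -84.7
Reactants: 2·(-184.1) = -368.2
ΔH° = (-84.7) − (-368.2) = 283.5 kJ

ΔH° = 283.5 kJ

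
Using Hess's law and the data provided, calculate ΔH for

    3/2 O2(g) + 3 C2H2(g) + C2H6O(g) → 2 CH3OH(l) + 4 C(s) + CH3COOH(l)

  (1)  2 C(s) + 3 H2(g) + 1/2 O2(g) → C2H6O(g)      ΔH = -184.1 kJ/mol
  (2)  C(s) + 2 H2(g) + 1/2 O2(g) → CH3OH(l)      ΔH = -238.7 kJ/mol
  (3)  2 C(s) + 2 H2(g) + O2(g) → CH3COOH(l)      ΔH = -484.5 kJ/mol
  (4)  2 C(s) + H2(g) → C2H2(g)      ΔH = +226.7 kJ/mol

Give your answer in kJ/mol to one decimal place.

ΔH = -1457.9 kJ/mol

(1) reversed: +184.1 kJ/mol
(2) × 2: (2)·(-238.7) = -477.4 kJ/mol
(3) as written: -484.5 kJ/mol
(4) reversed and × 3: (-3)·(+226.7) = -680.1 kJ/mol
ΔH = (-1)·(-184.1) + (2)·(-238.7) + (1)·(-484.5) + (-3)·(+226.7) = -1457.9 kJ/mol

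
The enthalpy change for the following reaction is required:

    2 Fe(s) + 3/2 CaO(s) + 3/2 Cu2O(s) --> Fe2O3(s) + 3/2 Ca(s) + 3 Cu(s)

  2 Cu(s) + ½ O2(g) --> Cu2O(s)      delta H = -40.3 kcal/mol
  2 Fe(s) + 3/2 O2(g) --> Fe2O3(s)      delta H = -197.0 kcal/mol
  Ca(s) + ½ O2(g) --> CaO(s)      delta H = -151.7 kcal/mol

equation 1 reversed and × 3/2: (-3/2)·(-40.3) = +60.45 kcal/mol
equation 2 as written: -197.0 kcal/mol
equation 3 reversed and × 3/2: (-3/2)·(-151.7) = +227.55 kcal/mol
delta H = (-3/2)·(-40.3) + (1)·(-197.0) + (-3/2)·(-151.7) = 91.0 kcal/mol

delta H = 91.0 kcal/mol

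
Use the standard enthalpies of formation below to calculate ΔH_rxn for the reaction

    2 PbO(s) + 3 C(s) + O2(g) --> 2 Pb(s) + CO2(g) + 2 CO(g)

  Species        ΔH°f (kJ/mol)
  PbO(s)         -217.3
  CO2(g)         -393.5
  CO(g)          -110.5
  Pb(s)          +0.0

ΔH_rxn = -179.9 kJ/mol

Products: 2·(+0.0) + 1·(-393.5) + 2·(-110.5) = -614.5
Reactants: 2·(-217.3) + 3·(+0.0) + 1·(+0.0) = -434.6
ΔH_rxn = (-614.5) − (-434.6) = -179.9 kJ/mol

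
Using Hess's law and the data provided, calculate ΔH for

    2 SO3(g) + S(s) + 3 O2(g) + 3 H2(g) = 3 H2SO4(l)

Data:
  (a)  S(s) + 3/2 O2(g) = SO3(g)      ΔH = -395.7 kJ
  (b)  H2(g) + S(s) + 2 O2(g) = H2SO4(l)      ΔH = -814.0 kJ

(a) reversed and × 2 (reverse to put SO3(g) on the reactant side; ×2 to match 2 SO3(g) in the target): (-2)·(-395.7) = +791.4 kJ
(b) × 3 (×3 to match 3 H2SO4(l) in the target): (3)·(-814.0) = -2442.0 kJ
Summing the manipulated equations, ΔH = (-2)·(-395.7) + (3)·(-814.0) = -1650.6 kJ

ΔH = -1650.6 kJ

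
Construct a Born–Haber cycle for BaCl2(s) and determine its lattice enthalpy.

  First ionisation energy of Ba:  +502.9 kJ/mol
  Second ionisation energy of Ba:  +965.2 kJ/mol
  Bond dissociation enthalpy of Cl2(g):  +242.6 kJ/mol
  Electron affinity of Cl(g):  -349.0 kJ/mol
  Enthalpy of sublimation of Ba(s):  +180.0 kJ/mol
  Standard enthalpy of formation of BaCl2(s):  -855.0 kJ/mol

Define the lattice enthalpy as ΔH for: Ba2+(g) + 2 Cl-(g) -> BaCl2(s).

U = -2047.7 kJ/mol

ΔHf° = 1·ΔHsub + 1·(ΣIE) + 1·D(Cl2) + 2·EA + U
-855.0 = 1·(+180.0) + 1·(+1468.1) + 1·(+242.6) + 2·(-349.0) + U
U = -855.0 − (+1192.7) = -2047.7 kJ/mol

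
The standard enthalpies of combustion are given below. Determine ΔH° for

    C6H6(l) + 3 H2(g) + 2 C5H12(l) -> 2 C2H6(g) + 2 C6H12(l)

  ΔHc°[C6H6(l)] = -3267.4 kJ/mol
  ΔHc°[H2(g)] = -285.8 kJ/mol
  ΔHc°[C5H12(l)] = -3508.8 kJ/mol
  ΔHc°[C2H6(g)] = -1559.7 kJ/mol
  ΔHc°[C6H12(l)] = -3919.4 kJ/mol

With combustion enthalpies, reactants minus products:
= [1·(-3267.4) + 3·(-285.8) + 2·(-3508.8)] − [2·(-1559.7) + 2·(-3919.4)]
= -184.2 kJ/mol

ΔH° = -184.2 kJ/mol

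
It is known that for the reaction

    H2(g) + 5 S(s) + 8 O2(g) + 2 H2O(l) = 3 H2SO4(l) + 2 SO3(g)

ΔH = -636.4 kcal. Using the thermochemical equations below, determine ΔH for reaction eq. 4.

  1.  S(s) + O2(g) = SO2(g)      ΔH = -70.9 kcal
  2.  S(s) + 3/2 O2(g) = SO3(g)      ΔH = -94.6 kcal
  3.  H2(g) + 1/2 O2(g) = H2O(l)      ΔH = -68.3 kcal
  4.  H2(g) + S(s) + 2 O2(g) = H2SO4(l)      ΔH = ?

eq. 1: not needed (SO2(g) appears nowhere else).
eq. 2 × 2 (×2 to match 2 SO3(g) in the target): (2)·(-94.6) = -189.2 kcal
eq. 3 reversed and × 2 (H2O(l) must end up as a reactant; ×2 to match 2 H2O(l) in the target): (-2)·(-68.3) = +136.6 kcal
eq. 4 × 3 (×3 to match 3 H2SO4(l) in the target): contributes 3·x
-636.4 = (-189.2) + (+136.6) + 3·x
x = (-636.4 − (-52.6)) / (3) = -194.6 kcal

ΔH = -194.6 kcal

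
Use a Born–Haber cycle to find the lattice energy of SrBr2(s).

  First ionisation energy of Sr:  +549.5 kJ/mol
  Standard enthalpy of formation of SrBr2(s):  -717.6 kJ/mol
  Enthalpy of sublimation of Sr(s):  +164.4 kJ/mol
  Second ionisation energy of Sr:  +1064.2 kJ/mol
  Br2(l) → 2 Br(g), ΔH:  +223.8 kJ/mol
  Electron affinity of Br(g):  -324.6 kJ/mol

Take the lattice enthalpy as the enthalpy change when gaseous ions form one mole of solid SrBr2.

ΔHf° = 1·ΔHsub + 1·(ΣIE) + 1·D(Br2) + 2·EA + U
-717.6 = 1·(+164.4) + 1·(+1613.7) + 1·(+223.8) + 2·(-324.6) + U
U = -717.6 − (+1352.7) = -2070.3 kJ/mol

U = -2070.3 kJ/mol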